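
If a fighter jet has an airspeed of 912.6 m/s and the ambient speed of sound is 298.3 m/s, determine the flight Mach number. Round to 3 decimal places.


Step 1: M = V / a = 912.6 / 298.3
Step 2: M = 3.059

3.059


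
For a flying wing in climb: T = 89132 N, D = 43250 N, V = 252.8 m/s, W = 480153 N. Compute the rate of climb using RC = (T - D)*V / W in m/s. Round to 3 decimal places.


Step 1: Excess thrust = T - D = 89132 - 43250 = 45882 N
Step 2: Excess power = 45882 * 252.8 = 11598969.6 W
Step 3: RC = 11598969.6 / 480153 = 24.157 m/s

24.157


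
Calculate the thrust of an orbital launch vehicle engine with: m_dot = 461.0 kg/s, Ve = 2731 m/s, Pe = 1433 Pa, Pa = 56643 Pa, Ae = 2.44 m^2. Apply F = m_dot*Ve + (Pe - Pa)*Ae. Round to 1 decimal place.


Step 1: Momentum thrust = m_dot * Ve = 461.0 * 2731 = 1258991.0 N
Step 2: Pressure thrust = (Pe - Pa) * Ae = (1433 - 56643) * 2.44 = -134712.40 N
Step 3: Total thrust F = 1258991.0 + -134712.40 = 1124278.6 N

1124278.6


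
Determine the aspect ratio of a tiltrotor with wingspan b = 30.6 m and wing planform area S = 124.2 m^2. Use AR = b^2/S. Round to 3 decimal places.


Step 1: b^2 = 30.6^2 = 936.36
Step 2: AR = 936.36 / 124.2 = 7.539

7.539


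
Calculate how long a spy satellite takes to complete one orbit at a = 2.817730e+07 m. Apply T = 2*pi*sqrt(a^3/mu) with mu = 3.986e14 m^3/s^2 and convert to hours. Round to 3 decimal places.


Step 1: a^3 / mu = 2.237166e+22 / 3.986e14 = 5.612558e+07
Step 2: sqrt(5.612558e+07) = 7491.7007 s
Step 3: T = 2*pi * 7491.7007 = 47071.74 s
Step 4: T in hours = 47071.74 / 3600 = 13.075 hours

13.075


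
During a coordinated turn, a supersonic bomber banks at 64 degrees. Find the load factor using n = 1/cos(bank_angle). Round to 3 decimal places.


Step 1: Convert 64 degrees to radians = 1.117011
Step 2: cos(64 deg) = 0.438371
Step 3: n = 1 / 0.438371 = 2.281

2.281


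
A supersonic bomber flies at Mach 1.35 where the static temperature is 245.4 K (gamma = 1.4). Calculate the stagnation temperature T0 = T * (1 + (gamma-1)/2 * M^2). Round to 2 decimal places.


Step 1: (gamma-1)/2 = 0.2
Step 2: M^2 = 1.8225
Step 3: 1 + 0.2 * 1.8225 = 1.3645
Step 4: T0 = 245.4 * 1.3645 = 334.85 K

334.85


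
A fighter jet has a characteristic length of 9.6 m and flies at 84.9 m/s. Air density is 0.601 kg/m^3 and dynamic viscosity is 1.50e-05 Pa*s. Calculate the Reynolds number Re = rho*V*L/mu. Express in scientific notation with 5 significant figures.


Step 1: Numerator = rho * V * L = 0.601 * 84.9 * 9.6 = 489.83904
Step 2: Re = 489.83904 / 1.50e-05
Step 3: Re = 3.2656e+07

3.2656e+07


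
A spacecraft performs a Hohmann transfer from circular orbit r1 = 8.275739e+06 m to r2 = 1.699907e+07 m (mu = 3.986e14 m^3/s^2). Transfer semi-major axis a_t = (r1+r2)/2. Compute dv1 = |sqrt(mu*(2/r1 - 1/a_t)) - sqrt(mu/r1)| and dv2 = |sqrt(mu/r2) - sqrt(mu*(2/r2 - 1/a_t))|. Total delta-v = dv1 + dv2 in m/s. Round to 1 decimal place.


Step 1: Transfer semi-major axis a_t = (8.275739e+06 + 1.699907e+07) / 2 = 1.263740e+07 m
Step 2: v1 (circular at r1) = sqrt(mu/r1) = 6940.09 m/s
Step 3: v_t1 = sqrt(mu*(2/r1 - 1/a_t)) = 8049.13 m/s
Step 4: dv1 = |8049.13 - 6940.09| = 1109.04 m/s
Step 5: v2 (circular at r2) = 4842.35 m/s, v_t2 = 3918.6 m/s
Step 6: dv2 = |4842.35 - 3918.6| = 923.75 m/s
Step 7: Total delta-v = 1109.04 + 923.75 = 2032.8 m/s

2032.8


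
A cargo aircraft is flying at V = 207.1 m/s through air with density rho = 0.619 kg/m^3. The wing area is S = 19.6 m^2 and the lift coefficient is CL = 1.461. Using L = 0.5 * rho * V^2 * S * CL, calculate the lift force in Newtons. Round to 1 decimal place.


Step 1: Calculate dynamic pressure q = 0.5 * 0.619 * 207.1^2 = 0.5 * 0.619 * 42890.41 = 13274.5819 Pa
Step 2: Multiply by wing area and lift coefficient: L = 13274.5819 * 19.6 * 1.461
Step 3: L = 260181.8051 * 1.461 = 380125.6 N

380125.6


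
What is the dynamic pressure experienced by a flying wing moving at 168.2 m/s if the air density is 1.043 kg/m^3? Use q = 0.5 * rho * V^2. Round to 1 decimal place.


Step 1: V^2 = 168.2^2 = 28291.24
Step 2: q = 0.5 * 1.043 * 28291.24
Step 3: q = 14753.9 Pa

14753.9


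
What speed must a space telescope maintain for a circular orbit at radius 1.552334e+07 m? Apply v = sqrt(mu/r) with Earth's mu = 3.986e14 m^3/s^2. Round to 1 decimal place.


Step 1: mu / r = 3.986e14 / 1.552334e+07 = 25677463.7417
Step 2: v = sqrt(25677463.7417) = 5067.3 m/s

5067.3


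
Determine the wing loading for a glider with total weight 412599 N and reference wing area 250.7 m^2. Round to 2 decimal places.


Step 1: Wing loading = W / S = 412599 / 250.7
Step 2: Wing loading = 1645.79 N/m^2

1645.79


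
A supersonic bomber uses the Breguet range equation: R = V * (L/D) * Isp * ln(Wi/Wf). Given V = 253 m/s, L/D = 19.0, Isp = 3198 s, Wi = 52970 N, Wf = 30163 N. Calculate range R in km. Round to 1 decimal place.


Step 1: Coefficient = V * (L/D) * Isp = 253 * 19.0 * 3198 = 15372786.0 m
Step 2: Wi/Wf = 52970 / 30163 = 1.756125
Step 3: ln(1.756125) = 0.56311
Step 4: R = 15372786.0 * 0.56311 = 8656565.0 m = 8656.6 km

8656.6


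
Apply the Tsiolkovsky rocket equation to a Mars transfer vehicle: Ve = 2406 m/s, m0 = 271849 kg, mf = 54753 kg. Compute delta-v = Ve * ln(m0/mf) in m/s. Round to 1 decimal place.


Step 1: Mass ratio m0/mf = 271849 / 54753 = 4.965006
Step 2: ln(4.965006) = 1.602415
Step 3: delta-v = 2406 * 1.602415 = 3855.4 m/s

3855.4


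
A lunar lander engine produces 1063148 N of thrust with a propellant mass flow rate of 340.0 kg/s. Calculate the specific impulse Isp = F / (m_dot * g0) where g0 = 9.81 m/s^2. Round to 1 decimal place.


Step 1: m_dot * g0 = 340.0 * 9.81 = 3335.4
Step 2: Isp = 1063148 / 3335.4 = 318.7 s

318.7


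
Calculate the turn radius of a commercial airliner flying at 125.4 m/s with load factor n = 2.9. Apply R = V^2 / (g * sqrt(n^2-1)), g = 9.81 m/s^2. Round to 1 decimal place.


Step 1: V^2 = 125.4^2 = 15725.16
Step 2: n^2 - 1 = 2.9^2 - 1 = 7.41
Step 3: sqrt(7.41) = 2.722132
Step 4: R = 15725.16 / (9.81 * 2.722132) = 588.9 m

588.9


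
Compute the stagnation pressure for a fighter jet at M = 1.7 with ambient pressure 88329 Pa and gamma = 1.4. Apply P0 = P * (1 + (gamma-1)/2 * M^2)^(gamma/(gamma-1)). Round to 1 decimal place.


Step 1: (gamma-1)/2 * M^2 = 0.2 * 2.89 = 0.578
Step 2: 1 + 0.578 = 1.578
Step 3: Exponent gamma/(gamma-1) = 3.5
Step 4: P0 = 88329 * 1.578^3.5 = 435991.3 Pa

435991.3


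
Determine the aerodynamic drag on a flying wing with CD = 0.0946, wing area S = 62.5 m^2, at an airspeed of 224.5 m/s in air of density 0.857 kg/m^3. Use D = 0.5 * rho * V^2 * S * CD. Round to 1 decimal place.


Step 1: Dynamic pressure q = 0.5 * 0.857 * 224.5^2 = 21596.5071 Pa
Step 2: Drag D = q * S * CD = 21596.5071 * 62.5 * 0.0946
Step 3: D = 127689.3 N

127689.3


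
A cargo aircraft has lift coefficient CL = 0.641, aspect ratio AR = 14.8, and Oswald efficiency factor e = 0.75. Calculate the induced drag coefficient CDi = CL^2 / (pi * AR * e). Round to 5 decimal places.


Step 1: CL^2 = 0.641^2 = 0.410881
Step 2: pi * AR * e = 3.14159 * 14.8 * 0.75 = 34.871678
Step 3: CDi = 0.410881 / 34.871678 = 0.01178

0.01178


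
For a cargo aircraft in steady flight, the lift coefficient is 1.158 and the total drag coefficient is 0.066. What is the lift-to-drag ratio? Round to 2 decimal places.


Step 1: L/D = CL / CD = 1.158 / 0.066
Step 2: L/D = 17.55

17.55


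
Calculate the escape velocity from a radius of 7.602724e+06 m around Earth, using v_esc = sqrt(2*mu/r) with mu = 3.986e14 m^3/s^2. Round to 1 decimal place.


Step 1: 2*mu/r = 2 * 3.986e14 / 7.602724e+06 = 104857153.8307
Step 2: v_esc = sqrt(104857153.8307) = 10240.0 m/s

10240.0


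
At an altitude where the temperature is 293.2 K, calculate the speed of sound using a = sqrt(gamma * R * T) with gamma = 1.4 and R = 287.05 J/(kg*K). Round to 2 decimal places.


Step 1: gamma * R * T = 1.4 * 287.05 * 293.2 = 117828.284
Step 2: a = sqrt(117828.284) = 343.26 m/s

343.26


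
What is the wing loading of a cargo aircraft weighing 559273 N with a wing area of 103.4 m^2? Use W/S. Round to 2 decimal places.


Step 1: Wing loading = W / S = 559273 / 103.4
Step 2: Wing loading = 5408.83 N/m^2

5408.83


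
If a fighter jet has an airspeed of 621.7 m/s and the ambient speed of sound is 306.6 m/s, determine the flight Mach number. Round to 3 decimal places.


Step 1: M = V / a = 621.7 / 306.6
Step 2: M = 2.028

2.028


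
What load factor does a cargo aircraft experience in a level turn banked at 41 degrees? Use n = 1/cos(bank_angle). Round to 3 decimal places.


Step 1: Convert 41 degrees to radians = 0.715585
Step 2: cos(41 deg) = 0.75471
Step 3: n = 1 / 0.75471 = 1.325

1.325


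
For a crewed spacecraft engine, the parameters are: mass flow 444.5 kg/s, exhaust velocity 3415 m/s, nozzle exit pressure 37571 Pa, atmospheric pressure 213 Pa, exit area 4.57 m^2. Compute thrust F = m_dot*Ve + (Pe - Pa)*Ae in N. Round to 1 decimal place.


Step 1: Momentum thrust = m_dot * Ve = 444.5 * 3415 = 1517967.5 N
Step 2: Pressure thrust = (Pe - Pa) * Ae = (37571 - 213) * 4.57 = 170726.06 N
Step 3: Total thrust F = 1517967.5 + 170726.06 = 1688693.6 N

1688693.6


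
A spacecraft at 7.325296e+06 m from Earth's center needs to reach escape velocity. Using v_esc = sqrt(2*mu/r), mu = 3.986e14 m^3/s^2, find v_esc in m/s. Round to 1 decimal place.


Step 1: 2*mu/r = 2 * 3.986e14 / 7.325296e+06 = 108828366.7991
Step 2: v_esc = sqrt(108828366.7991) = 10432.1 m/s

10432.1


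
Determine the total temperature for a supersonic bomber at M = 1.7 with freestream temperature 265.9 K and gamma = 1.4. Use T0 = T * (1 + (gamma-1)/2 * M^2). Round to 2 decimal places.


Step 1: (gamma-1)/2 = 0.2
Step 2: M^2 = 2.89
Step 3: 1 + 0.2 * 2.89 = 1.578
Step 4: T0 = 265.9 * 1.578 = 419.59 K

419.59


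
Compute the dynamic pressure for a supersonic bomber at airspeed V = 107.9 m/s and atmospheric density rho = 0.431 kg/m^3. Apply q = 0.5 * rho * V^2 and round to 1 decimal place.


Step 1: V^2 = 107.9^2 = 11642.41
Step 2: q = 0.5 * 0.431 * 11642.41
Step 3: q = 2508.9 Pa

2508.9


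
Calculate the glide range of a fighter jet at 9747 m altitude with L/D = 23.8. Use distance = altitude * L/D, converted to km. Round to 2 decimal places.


Step 1: Glide distance = altitude * L/D = 9747 * 23.8 = 231978.6 m
Step 2: Convert to km: 231978.6 / 1000 = 231.98 km

231.98


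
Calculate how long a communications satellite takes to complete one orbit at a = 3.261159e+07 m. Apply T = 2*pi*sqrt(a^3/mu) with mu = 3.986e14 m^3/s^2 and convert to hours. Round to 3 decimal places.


Step 1: a^3 / mu = 3.468294e+22 / 3.986e14 = 8.701189e+07
Step 2: sqrt(8.701189e+07) = 9328.0167 s
Step 3: T = 2*pi * 9328.0167 = 58609.66 s
Step 4: T in hours = 58609.66 / 3600 = 16.280 hours

16.280


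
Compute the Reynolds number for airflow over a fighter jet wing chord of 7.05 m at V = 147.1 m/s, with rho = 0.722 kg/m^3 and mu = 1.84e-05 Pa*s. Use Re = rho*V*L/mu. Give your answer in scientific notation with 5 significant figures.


Step 1: Numerator = rho * V * L = 0.722 * 147.1 * 7.05 = 748.75371
Step 2: Re = 748.75371 / 1.84e-05
Step 3: Re = 4.0693e+07

4.0693e+07


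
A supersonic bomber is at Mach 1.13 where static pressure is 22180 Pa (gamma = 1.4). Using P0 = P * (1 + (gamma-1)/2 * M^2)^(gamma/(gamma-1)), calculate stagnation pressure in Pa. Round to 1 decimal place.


Step 1: (gamma-1)/2 * M^2 = 0.2 * 1.2769 = 0.25538
Step 2: 1 + 0.25538 = 1.25538
Step 3: Exponent gamma/(gamma-1) = 3.5
Step 4: P0 = 22180 * 1.25538^3.5 = 49167.1 Pa

49167.1


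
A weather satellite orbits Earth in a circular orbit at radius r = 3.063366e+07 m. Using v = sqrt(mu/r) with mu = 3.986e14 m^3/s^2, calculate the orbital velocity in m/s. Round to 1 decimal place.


Step 1: mu / r = 3.986e14 / 3.063366e+07 = 13011830.777
Step 2: v = sqrt(13011830.777) = 3607.2 m/s

3607.2


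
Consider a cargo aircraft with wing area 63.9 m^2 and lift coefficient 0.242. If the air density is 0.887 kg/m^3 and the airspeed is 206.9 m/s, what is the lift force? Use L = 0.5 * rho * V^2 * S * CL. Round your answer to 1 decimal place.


Step 1: Calculate dynamic pressure q = 0.5 * 0.887 * 206.9^2 = 0.5 * 0.887 * 42807.61 = 18985.175 Pa
Step 2: Multiply by wing area and lift coefficient: L = 18985.175 * 63.9 * 0.242
Step 3: L = 1213152.6847 * 0.242 = 293582.9 N

293582.9


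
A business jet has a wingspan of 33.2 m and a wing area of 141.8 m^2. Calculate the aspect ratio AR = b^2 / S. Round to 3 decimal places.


Step 1: b^2 = 33.2^2 = 1102.24
Step 2: AR = 1102.24 / 141.8 = 7.773

7.773


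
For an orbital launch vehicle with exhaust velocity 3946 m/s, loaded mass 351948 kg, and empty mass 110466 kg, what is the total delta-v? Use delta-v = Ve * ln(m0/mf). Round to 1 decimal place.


Step 1: Mass ratio m0/mf = 351948 / 110466 = 3.18603
Step 2: ln(3.18603) = 1.158776
Step 3: delta-v = 3946 * 1.158776 = 4572.5 m/s

4572.5


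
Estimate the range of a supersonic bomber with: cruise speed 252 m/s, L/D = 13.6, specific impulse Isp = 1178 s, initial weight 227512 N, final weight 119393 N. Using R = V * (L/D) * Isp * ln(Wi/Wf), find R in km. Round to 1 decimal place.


Step 1: Coefficient = V * (L/D) * Isp = 252 * 13.6 * 1178 = 4037241.6 m
Step 2: Wi/Wf = 227512 / 119393 = 1.905572
Step 3: ln(1.905572) = 0.644782
Step 4: R = 4037241.6 * 0.644782 = 2603142.4 m = 2603.1 km

2603.1


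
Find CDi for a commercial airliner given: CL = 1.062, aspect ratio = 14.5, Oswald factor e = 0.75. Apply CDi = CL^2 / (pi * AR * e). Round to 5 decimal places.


Step 1: CL^2 = 1.062^2 = 1.127844
Step 2: pi * AR * e = 3.14159 * 14.5 * 0.75 = 34.16482
Step 3: CDi = 1.127844 / 34.16482 = 0.03301

0.03301


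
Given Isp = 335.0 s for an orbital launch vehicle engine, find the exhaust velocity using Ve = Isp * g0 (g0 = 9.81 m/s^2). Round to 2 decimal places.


Step 1: Ve = Isp * g0 = 335.0 * 9.81
Step 2: Ve = 3286.35 m/s

3286.35


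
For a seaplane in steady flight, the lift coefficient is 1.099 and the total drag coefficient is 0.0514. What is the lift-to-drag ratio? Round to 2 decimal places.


Step 1: L/D = CL / CD = 1.099 / 0.0514
Step 2: L/D = 21.38

21.38


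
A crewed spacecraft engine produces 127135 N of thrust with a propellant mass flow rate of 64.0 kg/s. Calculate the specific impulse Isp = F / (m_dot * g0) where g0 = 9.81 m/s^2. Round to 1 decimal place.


Step 1: m_dot * g0 = 64.0 * 9.81 = 627.84
Step 2: Isp = 127135 / 627.84 = 202.5 s

202.5


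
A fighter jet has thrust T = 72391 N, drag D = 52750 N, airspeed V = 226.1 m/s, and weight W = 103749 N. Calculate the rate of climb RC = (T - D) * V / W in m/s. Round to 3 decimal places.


Step 1: Excess thrust = T - D = 72391 - 52750 = 19641 N
Step 2: Excess power = 19641 * 226.1 = 4440830.1 W
Step 3: RC = 4440830.1 / 103749 = 42.804 m/s

42.804


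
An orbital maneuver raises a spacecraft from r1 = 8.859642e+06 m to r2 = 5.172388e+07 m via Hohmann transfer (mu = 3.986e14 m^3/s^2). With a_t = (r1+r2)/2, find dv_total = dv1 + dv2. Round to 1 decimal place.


Step 1: Transfer semi-major axis a_t = (8.859642e+06 + 5.172388e+07) / 2 = 3.029176e+07 m
Step 2: v1 (circular at r1) = sqrt(mu/r1) = 6707.5 m/s
Step 3: v_t1 = sqrt(mu*(2/r1 - 1/a_t)) = 8764.84 m/s
Step 4: dv1 = |8764.84 - 6707.5| = 2057.34 m/s
Step 5: v2 (circular at r2) = 2776.02 m/s, v_t2 = 1501.3 m/s
Step 6: dv2 = |2776.02 - 1501.3| = 1274.72 m/s
Step 7: Total delta-v = 2057.34 + 1274.72 = 3332.1 m/s

3332.1


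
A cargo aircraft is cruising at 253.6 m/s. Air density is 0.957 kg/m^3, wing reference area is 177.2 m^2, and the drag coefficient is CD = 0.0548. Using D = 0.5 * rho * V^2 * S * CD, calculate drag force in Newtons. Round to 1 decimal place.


Step 1: Dynamic pressure q = 0.5 * 0.957 * 253.6^2 = 30773.7514 Pa
Step 2: Drag D = q * S * CD = 30773.7514 * 177.2 * 0.0548
Step 3: D = 298830.4 N

298830.4


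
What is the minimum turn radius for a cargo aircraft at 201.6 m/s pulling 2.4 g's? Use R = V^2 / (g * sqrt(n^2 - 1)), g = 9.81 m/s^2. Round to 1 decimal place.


Step 1: V^2 = 201.6^2 = 40642.56
Step 2: n^2 - 1 = 2.4^2 - 1 = 4.76
Step 3: sqrt(4.76) = 2.181742
Step 4: R = 40642.56 / (9.81 * 2.181742) = 1898.9 m

1898.9


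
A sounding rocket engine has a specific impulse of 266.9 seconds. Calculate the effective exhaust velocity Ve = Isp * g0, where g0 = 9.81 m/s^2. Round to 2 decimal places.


Step 1: Ve = Isp * g0 = 266.9 * 9.81
Step 2: Ve = 2618.29 m/s

2618.29


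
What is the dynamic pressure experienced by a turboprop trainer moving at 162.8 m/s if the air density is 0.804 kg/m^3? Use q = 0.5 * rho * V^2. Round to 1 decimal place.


Step 1: V^2 = 162.8^2 = 26503.84
Step 2: q = 0.5 * 0.804 * 26503.84
Step 3: q = 10654.5 Pa

10654.5


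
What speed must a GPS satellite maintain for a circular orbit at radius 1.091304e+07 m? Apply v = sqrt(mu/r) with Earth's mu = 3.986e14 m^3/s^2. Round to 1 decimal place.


Step 1: mu / r = 3.986e14 / 1.091304e+07 = 36525111.2431
Step 2: v = sqrt(36525111.2431) = 6043.6 m/s

6043.6


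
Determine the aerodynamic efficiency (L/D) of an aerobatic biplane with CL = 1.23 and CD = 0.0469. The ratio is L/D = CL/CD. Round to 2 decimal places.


Step 1: L/D = CL / CD = 1.23 / 0.0469
Step 2: L/D = 26.23

26.23


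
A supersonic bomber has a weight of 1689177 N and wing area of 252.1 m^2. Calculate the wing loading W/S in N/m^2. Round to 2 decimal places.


Step 1: Wing loading = W / S = 1689177 / 252.1
Step 2: Wing loading = 6700.42 N/m^2

6700.42


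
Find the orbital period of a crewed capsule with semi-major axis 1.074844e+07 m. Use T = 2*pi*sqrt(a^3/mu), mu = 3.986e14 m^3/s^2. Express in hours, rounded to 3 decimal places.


Step 1: a^3 / mu = 1.241756e+21 / 3.986e14 = 3.115294e+06
Step 2: sqrt(3.115294e+06) = 1765.0195 s
Step 3: T = 2*pi * 1765.0195 = 11089.94 s
Step 4: T in hours = 11089.94 / 3600 = 3.081 hours

3.081


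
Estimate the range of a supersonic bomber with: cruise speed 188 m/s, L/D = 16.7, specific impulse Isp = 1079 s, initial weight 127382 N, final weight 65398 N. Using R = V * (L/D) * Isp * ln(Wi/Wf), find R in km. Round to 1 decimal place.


Step 1: Coefficient = V * (L/D) * Isp = 188 * 16.7 * 1079 = 3387628.4 m
Step 2: Wi/Wf = 127382 / 65398 = 1.947797
Step 3: ln(1.947797) = 0.666699
Step 4: R = 3387628.4 * 0.666699 = 2258527.7 m = 2258.5 km

2258.5


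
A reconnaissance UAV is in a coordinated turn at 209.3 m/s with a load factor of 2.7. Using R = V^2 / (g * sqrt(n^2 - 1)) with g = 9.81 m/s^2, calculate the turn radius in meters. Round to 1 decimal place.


Step 1: V^2 = 209.3^2 = 43806.49
Step 2: n^2 - 1 = 2.7^2 - 1 = 6.29
Step 3: sqrt(6.29) = 2.507987
Step 4: R = 43806.49 / (9.81 * 2.507987) = 1780.5 m

1780.5


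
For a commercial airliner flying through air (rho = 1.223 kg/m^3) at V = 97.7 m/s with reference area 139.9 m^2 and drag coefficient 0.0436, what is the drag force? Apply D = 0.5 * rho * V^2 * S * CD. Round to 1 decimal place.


Step 1: Dynamic pressure q = 0.5 * 1.223 * 97.7^2 = 5836.9448 Pa
Step 2: Drag D = q * S * CD = 5836.9448 * 139.9 * 0.0436
Step 3: D = 35603.3 N

35603.3


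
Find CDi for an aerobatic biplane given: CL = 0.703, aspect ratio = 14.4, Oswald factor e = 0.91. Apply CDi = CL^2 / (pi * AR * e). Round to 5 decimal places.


Step 1: CL^2 = 0.703^2 = 0.494209
Step 2: pi * AR * e = 3.14159 * 14.4 * 0.91 = 41.16743
Step 3: CDi = 0.494209 / 41.16743 = 0.01200

0.01200


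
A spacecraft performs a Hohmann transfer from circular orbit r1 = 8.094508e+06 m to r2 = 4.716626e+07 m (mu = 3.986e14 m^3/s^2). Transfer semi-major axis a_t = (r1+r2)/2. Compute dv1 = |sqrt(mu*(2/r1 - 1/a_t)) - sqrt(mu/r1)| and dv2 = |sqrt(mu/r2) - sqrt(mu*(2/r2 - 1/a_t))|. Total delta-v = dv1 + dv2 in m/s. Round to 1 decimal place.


Step 1: Transfer semi-major axis a_t = (8.094508e+06 + 4.716626e+07) / 2 = 2.763038e+07 m
Step 2: v1 (circular at r1) = sqrt(mu/r1) = 7017.35 m/s
Step 3: v_t1 = sqrt(mu*(2/r1 - 1/a_t)) = 9168.44 m/s
Step 4: dv1 = |9168.44 - 7017.35| = 2151.09 m/s
Step 5: v2 (circular at r2) = 2907.05 m/s, v_t2 = 1573.46 m/s
Step 6: dv2 = |2907.05 - 1573.46| = 1333.6 m/s
Step 7: Total delta-v = 2151.09 + 1333.6 = 3484.7 m/s

3484.7


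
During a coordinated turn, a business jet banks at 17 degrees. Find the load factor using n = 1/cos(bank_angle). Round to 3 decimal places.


Step 1: Convert 17 degrees to radians = 0.296706
Step 2: cos(17 deg) = 0.956305
Step 3: n = 1 / 0.956305 = 1.046

1.046


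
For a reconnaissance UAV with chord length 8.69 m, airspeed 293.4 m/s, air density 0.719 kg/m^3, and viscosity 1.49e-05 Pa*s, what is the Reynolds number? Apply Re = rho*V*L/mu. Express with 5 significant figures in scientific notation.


Step 1: Numerator = rho * V * L = 0.719 * 293.4 * 8.69 = 1833.195474
Step 2: Re = 1833.195474 / 1.49e-05
Step 3: Re = 1.2303e+08

1.2303e+08


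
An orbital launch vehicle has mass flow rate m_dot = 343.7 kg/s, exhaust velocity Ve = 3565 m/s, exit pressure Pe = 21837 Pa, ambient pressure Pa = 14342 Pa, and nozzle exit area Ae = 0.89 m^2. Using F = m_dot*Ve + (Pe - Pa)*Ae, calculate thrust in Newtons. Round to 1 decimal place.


Step 1: Momentum thrust = m_dot * Ve = 343.7 * 3565 = 1225290.5 N
Step 2: Pressure thrust = (Pe - Pa) * Ae = (21837 - 14342) * 0.89 = 6670.55 N
Step 3: Total thrust F = 1225290.5 + 6670.55 = 1231961.1 N

1231961.1


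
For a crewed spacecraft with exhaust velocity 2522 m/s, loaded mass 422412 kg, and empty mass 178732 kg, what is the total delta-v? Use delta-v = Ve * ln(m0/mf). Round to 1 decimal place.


Step 1: Mass ratio m0/mf = 422412 / 178732 = 2.363382
Step 2: ln(2.363382) = 0.860094
Step 3: delta-v = 2522 * 0.860094 = 2169.2 m/s

2169.2


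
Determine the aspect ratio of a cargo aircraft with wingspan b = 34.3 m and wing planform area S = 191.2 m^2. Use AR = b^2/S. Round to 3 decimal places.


Step 1: b^2 = 34.3^2 = 1176.49
Step 2: AR = 1176.49 / 191.2 = 6.153

6.153


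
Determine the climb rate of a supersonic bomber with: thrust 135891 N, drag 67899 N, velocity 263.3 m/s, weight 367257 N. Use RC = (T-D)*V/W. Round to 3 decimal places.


Step 1: Excess thrust = T - D = 135891 - 67899 = 67992 N
Step 2: Excess power = 67992 * 263.3 = 17902293.6 W
Step 3: RC = 17902293.6 / 367257 = 48.746 m/s

48.746


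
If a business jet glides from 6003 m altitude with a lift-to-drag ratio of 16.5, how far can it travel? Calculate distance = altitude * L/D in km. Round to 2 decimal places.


Step 1: Glide distance = altitude * L/D = 6003 * 16.5 = 99049.5 m
Step 2: Convert to km: 99049.5 / 1000 = 99.05 km

99.05


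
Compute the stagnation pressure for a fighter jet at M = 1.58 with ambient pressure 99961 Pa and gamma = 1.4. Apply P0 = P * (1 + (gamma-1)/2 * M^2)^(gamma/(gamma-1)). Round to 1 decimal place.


Step 1: (gamma-1)/2 * M^2 = 0.2 * 2.4964 = 0.49928
Step 2: 1 + 0.49928 = 1.49928
Step 3: Exponent gamma/(gamma-1) = 3.5
Step 4: P0 = 99961 * 1.49928^3.5 = 412496.4 Pa

412496.4


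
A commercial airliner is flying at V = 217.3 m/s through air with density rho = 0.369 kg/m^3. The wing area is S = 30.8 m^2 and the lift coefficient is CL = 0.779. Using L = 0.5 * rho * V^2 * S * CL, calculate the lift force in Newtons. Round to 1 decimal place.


Step 1: Calculate dynamic pressure q = 0.5 * 0.369 * 217.3^2 = 0.5 * 0.369 * 47219.29 = 8711.959 Pa
Step 2: Multiply by wing area and lift coefficient: L = 8711.959 * 30.8 * 0.779
Step 3: L = 268328.3374 * 0.779 = 209027.8 N

209027.8


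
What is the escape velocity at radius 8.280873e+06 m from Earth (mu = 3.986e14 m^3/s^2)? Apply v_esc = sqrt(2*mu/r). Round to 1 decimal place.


Step 1: 2*mu/r = 2 * 3.986e14 / 8.280873e+06 = 96270043.0257
Step 2: v_esc = sqrt(96270043.0257) = 9811.7 m/s

9811.7


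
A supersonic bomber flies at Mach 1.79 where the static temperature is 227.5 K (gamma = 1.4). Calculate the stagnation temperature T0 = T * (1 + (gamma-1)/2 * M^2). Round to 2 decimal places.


Step 1: (gamma-1)/2 = 0.2
Step 2: M^2 = 3.2041
Step 3: 1 + 0.2 * 3.2041 = 1.64082
Step 4: T0 = 227.5 * 1.64082 = 373.29 K

373.29


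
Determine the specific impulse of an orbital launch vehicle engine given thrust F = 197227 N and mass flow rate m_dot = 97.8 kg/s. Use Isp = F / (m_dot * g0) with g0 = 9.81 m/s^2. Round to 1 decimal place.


Step 1: m_dot * g0 = 97.8 * 9.81 = 959.42
Step 2: Isp = 197227 / 959.42 = 205.6 s

205.6


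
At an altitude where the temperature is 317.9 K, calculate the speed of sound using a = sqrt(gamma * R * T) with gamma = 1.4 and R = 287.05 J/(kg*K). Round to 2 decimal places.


Step 1: gamma * R * T = 1.4 * 287.05 * 317.9 = 127754.473
Step 2: a = sqrt(127754.473) = 357.43 m/s

357.43


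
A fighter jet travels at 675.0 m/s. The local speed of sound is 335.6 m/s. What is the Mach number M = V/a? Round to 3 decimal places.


Step 1: M = V / a = 675.0 / 335.6
Step 2: M = 2.011

2.011


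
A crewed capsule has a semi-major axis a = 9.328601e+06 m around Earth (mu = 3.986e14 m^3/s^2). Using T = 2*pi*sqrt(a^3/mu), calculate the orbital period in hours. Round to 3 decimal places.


Step 1: a^3 / mu = 8.118009e+20 / 3.986e14 = 2.036631e+06
Step 2: sqrt(2.036631e+06) = 1427.1057 s
Step 3: T = 2*pi * 1427.1057 = 8966.77 s
Step 4: T in hours = 8966.77 / 3600 = 2.491 hours

2.491


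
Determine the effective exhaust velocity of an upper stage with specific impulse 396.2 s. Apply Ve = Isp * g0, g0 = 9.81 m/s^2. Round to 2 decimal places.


Step 1: Ve = Isp * g0 = 396.2 * 9.81
Step 2: Ve = 3886.72 m/s

3886.72


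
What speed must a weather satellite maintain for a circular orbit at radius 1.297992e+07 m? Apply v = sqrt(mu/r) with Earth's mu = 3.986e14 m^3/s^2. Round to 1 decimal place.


Step 1: mu / r = 3.986e14 / 1.297992e+07 = 30708972.0122
Step 2: v = sqrt(30708972.0122) = 5541.6 m/s

5541.6


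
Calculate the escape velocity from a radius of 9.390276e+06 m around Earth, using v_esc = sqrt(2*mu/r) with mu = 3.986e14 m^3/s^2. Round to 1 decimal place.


Step 1: 2*mu/r = 2 * 3.986e14 / 9.390276e+06 = 84896333.1855
Step 2: v_esc = sqrt(84896333.1855) = 9213.9 m/s

9213.9


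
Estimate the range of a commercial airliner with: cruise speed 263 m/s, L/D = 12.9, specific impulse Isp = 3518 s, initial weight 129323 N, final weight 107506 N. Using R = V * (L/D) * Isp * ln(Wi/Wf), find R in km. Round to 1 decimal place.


Step 1: Coefficient = V * (L/D) * Isp = 263 * 12.9 * 3518 = 11935518.6 m
Step 2: Wi/Wf = 129323 / 107506 = 1.202938
Step 3: ln(1.202938) = 0.184766
Step 4: R = 11935518.6 * 0.184766 = 2205283.9 m = 2205.3 km

2205.3


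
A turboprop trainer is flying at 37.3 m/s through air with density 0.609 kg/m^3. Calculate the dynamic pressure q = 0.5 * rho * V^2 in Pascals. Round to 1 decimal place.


Step 1: V^2 = 37.3^2 = 1391.29
Step 2: q = 0.5 * 0.609 * 1391.29
Step 3: q = 423.6 Pa

423.6


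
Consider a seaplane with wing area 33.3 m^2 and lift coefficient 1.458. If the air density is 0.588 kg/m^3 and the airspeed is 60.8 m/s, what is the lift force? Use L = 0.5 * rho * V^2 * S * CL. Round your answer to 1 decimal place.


Step 1: Calculate dynamic pressure q = 0.5 * 0.588 * 60.8^2 = 0.5 * 0.588 * 3696.64 = 1086.8122 Pa
Step 2: Multiply by wing area and lift coefficient: L = 1086.8122 * 33.3 * 1.458
Step 3: L = 36190.8449 * 1.458 = 52766.3 N

52766.3


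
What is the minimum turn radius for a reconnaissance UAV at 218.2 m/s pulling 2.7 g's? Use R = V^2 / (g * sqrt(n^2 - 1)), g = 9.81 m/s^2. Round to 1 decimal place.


Step 1: V^2 = 218.2^2 = 47611.24
Step 2: n^2 - 1 = 2.7^2 - 1 = 6.29
Step 3: sqrt(6.29) = 2.507987
Step 4: R = 47611.24 / (9.81 * 2.507987) = 1935.2 m

1935.2


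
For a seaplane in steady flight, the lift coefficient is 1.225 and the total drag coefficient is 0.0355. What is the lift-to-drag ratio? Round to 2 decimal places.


Step 1: L/D = CL / CD = 1.225 / 0.0355
Step 2: L/D = 34.51

34.51


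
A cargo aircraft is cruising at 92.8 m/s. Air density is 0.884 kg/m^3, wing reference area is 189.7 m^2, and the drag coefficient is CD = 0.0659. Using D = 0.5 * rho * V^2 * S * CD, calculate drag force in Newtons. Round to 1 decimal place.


Step 1: Dynamic pressure q = 0.5 * 0.884 * 92.8^2 = 3806.4333 Pa
Step 2: Drag D = q * S * CD = 3806.4333 * 189.7 * 0.0659
Step 3: D = 47585.1 N

47585.1


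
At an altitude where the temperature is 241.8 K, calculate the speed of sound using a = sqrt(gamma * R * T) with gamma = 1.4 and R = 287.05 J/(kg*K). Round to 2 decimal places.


Step 1: gamma * R * T = 1.4 * 287.05 * 241.8 = 97172.166
Step 2: a = sqrt(97172.166) = 311.72 m/s

311.72


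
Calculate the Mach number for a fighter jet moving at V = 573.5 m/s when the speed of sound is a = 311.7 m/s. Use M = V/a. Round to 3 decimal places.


Step 1: M = V / a = 573.5 / 311.7
Step 2: M = 1.840

1.840


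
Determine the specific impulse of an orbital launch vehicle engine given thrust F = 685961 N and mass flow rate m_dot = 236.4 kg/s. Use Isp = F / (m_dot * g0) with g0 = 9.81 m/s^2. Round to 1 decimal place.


Step 1: m_dot * g0 = 236.4 * 9.81 = 2319.08
Step 2: Isp = 685961 / 2319.08 = 295.8 s

295.8


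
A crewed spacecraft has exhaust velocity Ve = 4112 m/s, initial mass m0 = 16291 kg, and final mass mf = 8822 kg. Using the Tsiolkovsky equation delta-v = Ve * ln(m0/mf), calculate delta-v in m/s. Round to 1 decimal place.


Step 1: Mass ratio m0/mf = 16291 / 8822 = 1.846633
Step 2: ln(1.846633) = 0.613364
Step 3: delta-v = 4112 * 0.613364 = 2522.2 m/s

2522.2


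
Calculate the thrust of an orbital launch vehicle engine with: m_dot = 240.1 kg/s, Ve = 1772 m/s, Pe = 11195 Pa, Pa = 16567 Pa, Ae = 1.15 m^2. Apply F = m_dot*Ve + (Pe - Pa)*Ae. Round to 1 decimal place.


Step 1: Momentum thrust = m_dot * Ve = 240.1 * 1772 = 425457.2 N
Step 2: Pressure thrust = (Pe - Pa) * Ae = (11195 - 16567) * 1.15 = -6177.80 N
Step 3: Total thrust F = 425457.2 + -6177.80 = 419279.4 N

419279.4


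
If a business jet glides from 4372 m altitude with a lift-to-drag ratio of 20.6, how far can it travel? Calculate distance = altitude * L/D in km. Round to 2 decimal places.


Step 1: Glide distance = altitude * L/D = 4372 * 20.6 = 90063.2 m
Step 2: Convert to km: 90063.2 / 1000 = 90.06 km

90.06


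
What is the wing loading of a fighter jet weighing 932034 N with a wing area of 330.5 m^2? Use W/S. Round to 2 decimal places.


Step 1: Wing loading = W / S = 932034 / 330.5
Step 2: Wing loading = 2820.07 N/m^2

2820.07


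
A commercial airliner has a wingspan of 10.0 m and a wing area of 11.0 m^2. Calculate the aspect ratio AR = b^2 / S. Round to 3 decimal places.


Step 1: b^2 = 10.0^2 = 100.0
Step 2: AR = 100.0 / 11.0 = 9.091

9.091


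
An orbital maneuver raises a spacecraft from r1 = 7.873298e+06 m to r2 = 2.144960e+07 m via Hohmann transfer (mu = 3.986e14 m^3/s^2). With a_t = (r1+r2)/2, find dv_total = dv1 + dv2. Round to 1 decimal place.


Step 1: Transfer semi-major axis a_t = (7.873298e+06 + 2.144960e+07) / 2 = 1.466145e+07 m
Step 2: v1 (circular at r1) = sqrt(mu/r1) = 7115.25 m/s
Step 3: v_t1 = sqrt(mu*(2/r1 - 1/a_t)) = 8606.2 m/s
Step 4: dv1 = |8606.2 - 7115.25| = 1490.95 m/s
Step 5: v2 (circular at r2) = 4310.81 m/s, v_t2 = 3159.0 m/s
Step 6: dv2 = |4310.81 - 3159.0| = 1151.82 m/s
Step 7: Total delta-v = 1490.95 + 1151.82 = 2642.8 m/s

2642.8


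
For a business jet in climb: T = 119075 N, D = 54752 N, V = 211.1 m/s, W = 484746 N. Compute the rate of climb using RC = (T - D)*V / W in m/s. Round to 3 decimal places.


Step 1: Excess thrust = T - D = 119075 - 54752 = 64323 N
Step 2: Excess power = 64323 * 211.1 = 13578585.3 W
Step 3: RC = 13578585.3 / 484746 = 28.012 m/s

28.012


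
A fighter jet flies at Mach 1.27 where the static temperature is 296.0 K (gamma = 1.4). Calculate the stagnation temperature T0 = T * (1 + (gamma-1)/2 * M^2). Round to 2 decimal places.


Step 1: (gamma-1)/2 = 0.2
Step 2: M^2 = 1.6129
Step 3: 1 + 0.2 * 1.6129 = 1.32258
Step 4: T0 = 296.0 * 1.32258 = 391.48 K

391.48


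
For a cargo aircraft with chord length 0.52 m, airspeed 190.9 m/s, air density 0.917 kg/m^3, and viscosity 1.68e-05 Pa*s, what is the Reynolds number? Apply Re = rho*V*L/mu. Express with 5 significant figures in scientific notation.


Step 1: Numerator = rho * V * L = 0.917 * 190.9 * 0.52 = 91.028756
Step 2: Re = 91.028756 / 1.68e-05
Step 3: Re = 5.4184e+06

5.4184e+06


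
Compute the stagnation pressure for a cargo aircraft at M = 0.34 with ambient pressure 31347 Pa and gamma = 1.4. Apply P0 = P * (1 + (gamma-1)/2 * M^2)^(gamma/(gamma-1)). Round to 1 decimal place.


Step 1: (gamma-1)/2 * M^2 = 0.2 * 0.1156 = 0.02312
Step 2: 1 + 0.02312 = 1.02312
Step 3: Exponent gamma/(gamma-1) = 3.5
Step 4: P0 = 31347 * 1.02312^3.5 = 33957.8 Pa

33957.8


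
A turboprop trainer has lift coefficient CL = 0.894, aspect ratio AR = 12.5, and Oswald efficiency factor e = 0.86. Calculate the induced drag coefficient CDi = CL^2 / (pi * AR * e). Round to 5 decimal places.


Step 1: CL^2 = 0.894^2 = 0.799236
Step 2: pi * AR * e = 3.14159 * 12.5 * 0.86 = 33.772121
Step 3: CDi = 0.799236 / 33.772121 = 0.02367

0.02367


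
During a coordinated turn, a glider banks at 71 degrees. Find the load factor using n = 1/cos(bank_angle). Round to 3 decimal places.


Step 1: Convert 71 degrees to radians = 1.239184
Step 2: cos(71 deg) = 0.325568
Step 3: n = 1 / 0.325568 = 3.072

3.072


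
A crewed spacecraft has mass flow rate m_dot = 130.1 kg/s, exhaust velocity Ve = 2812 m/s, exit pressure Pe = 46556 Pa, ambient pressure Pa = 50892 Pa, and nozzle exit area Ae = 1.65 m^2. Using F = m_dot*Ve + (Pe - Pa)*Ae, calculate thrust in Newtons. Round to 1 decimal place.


Step 1: Momentum thrust = m_dot * Ve = 130.1 * 2812 = 365841.2 N
Step 2: Pressure thrust = (Pe - Pa) * Ae = (46556 - 50892) * 1.65 = -7154.40 N
Step 3: Total thrust F = 365841.2 + -7154.40 = 358686.8 N

358686.8


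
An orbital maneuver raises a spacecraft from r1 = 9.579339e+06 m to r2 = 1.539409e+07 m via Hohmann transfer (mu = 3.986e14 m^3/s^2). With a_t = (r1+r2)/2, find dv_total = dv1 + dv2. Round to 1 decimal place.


Step 1: Transfer semi-major axis a_t = (9.579339e+06 + 1.539409e+07) / 2 = 1.248671e+07 m
Step 2: v1 (circular at r1) = sqrt(mu/r1) = 6450.61 m/s
Step 3: v_t1 = sqrt(mu*(2/r1 - 1/a_t)) = 7162.32 m/s
Step 4: dv1 = |7162.32 - 6450.61| = 711.71 m/s
Step 5: v2 (circular at r2) = 5088.52 m/s, v_t2 = 4456.92 m/s
Step 6: dv2 = |5088.52 - 4456.92| = 631.6 m/s
Step 7: Total delta-v = 711.71 + 631.6 = 1343.3 m/s

1343.3


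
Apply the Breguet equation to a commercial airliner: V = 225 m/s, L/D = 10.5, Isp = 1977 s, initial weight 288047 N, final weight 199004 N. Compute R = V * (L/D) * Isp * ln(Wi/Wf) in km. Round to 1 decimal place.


Step 1: Coefficient = V * (L/D) * Isp = 225 * 10.5 * 1977 = 4670662.5 m
Step 2: Wi/Wf = 288047 / 199004 = 1.447443
Step 3: ln(1.447443) = 0.369799
Step 4: R = 4670662.5 * 0.369799 = 1727205.1 m = 1727.2 km

1727.2


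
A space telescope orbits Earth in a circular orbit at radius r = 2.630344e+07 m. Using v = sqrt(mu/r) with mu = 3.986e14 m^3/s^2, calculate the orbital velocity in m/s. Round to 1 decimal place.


Step 1: mu / r = 3.986e14 / 2.630344e+07 = 15153911.4276
Step 2: v = sqrt(15153911.4276) = 3892.8 m/s

3892.8


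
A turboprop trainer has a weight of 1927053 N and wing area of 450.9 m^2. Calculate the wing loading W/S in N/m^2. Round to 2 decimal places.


Step 1: Wing loading = W / S = 1927053 / 450.9
Step 2: Wing loading = 4273.79 N/m^2

4273.79


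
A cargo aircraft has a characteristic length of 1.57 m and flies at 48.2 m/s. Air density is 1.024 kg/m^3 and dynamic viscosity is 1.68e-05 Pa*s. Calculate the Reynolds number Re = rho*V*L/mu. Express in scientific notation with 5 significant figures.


Step 1: Numerator = rho * V * L = 1.024 * 48.2 * 1.57 = 77.490176
Step 2: Re = 77.490176 / 1.68e-05
Step 3: Re = 4.6125e+06

4.6125e+06


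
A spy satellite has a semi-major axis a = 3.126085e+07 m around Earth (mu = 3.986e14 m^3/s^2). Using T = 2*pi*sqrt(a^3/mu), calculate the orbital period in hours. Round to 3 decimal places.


Step 1: a^3 / mu = 3.054938e+22 / 3.986e14 = 7.664169e+07
Step 2: sqrt(7.664169e+07) = 8754.5238 s
Step 3: T = 2*pi * 8754.5238 = 55006.3 s
Step 4: T in hours = 55006.3 / 3600 = 15.280 hours

15.280


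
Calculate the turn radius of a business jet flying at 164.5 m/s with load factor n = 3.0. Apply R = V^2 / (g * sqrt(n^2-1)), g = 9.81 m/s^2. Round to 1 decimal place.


Step 1: V^2 = 164.5^2 = 27060.25
Step 2: n^2 - 1 = 3.0^2 - 1 = 8.0
Step 3: sqrt(8.0) = 2.828427
Step 4: R = 27060.25 / (9.81 * 2.828427) = 975.3 m

975.3


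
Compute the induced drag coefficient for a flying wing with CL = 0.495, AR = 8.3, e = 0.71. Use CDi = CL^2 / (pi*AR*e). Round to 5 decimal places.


Step 1: CL^2 = 0.495^2 = 0.245025
Step 2: pi * AR * e = 3.14159 * 8.3 * 0.71 = 18.513406
Step 3: CDi = 0.245025 / 18.513406 = 0.01324

0.01324


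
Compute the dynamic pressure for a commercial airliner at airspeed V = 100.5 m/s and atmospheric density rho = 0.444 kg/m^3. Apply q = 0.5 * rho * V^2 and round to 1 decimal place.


Step 1: V^2 = 100.5^2 = 10100.25
Step 2: q = 0.5 * 0.444 * 10100.25
Step 3: q = 2242.3 Pa

2242.3


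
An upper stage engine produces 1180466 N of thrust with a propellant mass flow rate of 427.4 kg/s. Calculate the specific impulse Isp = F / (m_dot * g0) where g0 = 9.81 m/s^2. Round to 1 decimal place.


Step 1: m_dot * g0 = 427.4 * 9.81 = 4192.79
Step 2: Isp = 1180466 / 4192.79 = 281.5 s

281.5


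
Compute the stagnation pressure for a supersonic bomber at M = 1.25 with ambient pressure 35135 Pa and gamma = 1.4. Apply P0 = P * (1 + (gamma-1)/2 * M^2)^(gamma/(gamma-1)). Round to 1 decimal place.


Step 1: (gamma-1)/2 * M^2 = 0.2 * 1.5625 = 0.3125
Step 2: 1 + 0.3125 = 1.3125
Step 3: Exponent gamma/(gamma-1) = 3.5
Step 4: P0 = 35135 * 1.3125^3.5 = 91009.7 Pa

91009.7


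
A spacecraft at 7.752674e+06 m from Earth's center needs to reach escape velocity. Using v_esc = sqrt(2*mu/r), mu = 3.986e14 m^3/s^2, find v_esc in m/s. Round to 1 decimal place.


Step 1: 2*mu/r = 2 * 3.986e14 / 7.752674e+06 = 102829036.7943
Step 2: v_esc = sqrt(102829036.7943) = 10140.5 m/s

10140.5


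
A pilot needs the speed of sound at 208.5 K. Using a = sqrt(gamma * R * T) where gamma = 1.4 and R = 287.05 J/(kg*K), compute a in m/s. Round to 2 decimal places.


Step 1: gamma * R * T = 1.4 * 287.05 * 208.5 = 83789.895
Step 2: a = sqrt(83789.895) = 289.46 m/s

289.46


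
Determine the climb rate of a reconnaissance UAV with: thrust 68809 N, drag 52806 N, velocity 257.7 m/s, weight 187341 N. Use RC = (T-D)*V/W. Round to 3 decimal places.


Step 1: Excess thrust = T - D = 68809 - 52806 = 16003 N
Step 2: Excess power = 16003 * 257.7 = 4123973.1 W
Step 3: RC = 4123973.1 / 187341 = 22.013 m/s

22.013


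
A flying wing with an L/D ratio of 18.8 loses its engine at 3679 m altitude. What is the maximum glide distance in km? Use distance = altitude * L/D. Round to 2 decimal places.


Step 1: Glide distance = altitude * L/D = 3679 * 18.8 = 69165.2 m
Step 2: Convert to km: 69165.2 / 1000 = 69.17 km

69.17


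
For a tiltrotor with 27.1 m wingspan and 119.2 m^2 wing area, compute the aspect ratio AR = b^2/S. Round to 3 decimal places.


Step 1: b^2 = 27.1^2 = 734.41
Step 2: AR = 734.41 / 119.2 = 6.161

6.161


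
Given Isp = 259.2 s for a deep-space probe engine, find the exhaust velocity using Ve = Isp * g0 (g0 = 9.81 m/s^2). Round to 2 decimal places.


Step 1: Ve = Isp * g0 = 259.2 * 9.81
Step 2: Ve = 2542.75 m/s

2542.75


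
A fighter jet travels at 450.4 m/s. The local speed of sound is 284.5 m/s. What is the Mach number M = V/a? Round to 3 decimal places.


Step 1: M = V / a = 450.4 / 284.5
Step 2: M = 1.583

1.583
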